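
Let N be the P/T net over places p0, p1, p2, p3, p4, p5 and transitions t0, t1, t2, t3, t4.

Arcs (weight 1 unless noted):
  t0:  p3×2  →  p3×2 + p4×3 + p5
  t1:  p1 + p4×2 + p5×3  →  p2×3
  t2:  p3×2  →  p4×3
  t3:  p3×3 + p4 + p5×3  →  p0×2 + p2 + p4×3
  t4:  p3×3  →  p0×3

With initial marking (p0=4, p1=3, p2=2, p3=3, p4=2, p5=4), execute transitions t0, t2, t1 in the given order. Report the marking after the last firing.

(p0=4, p1=2, p2=5, p3=1, p4=6, p5=2)

step 1: fire t0:  (p0=4, p1=3, p2=2, p3=3, p4=2, p5=4) → (p0=4, p1=3, p2=2, p3=3, p4=5, p5=5)
step 2: fire t2:  (p0=4, p1=3, p2=2, p3=3, p4=5, p5=5) → (p0=4, p1=3, p2=2, p3=1, p4=8, p5=5)
step 3: fire t1:  (p0=4, p1=3, p2=2, p3=1, p4=8, p5=5) → (p0=4, p1=2, p2=5, p3=1, p4=6, p5=2)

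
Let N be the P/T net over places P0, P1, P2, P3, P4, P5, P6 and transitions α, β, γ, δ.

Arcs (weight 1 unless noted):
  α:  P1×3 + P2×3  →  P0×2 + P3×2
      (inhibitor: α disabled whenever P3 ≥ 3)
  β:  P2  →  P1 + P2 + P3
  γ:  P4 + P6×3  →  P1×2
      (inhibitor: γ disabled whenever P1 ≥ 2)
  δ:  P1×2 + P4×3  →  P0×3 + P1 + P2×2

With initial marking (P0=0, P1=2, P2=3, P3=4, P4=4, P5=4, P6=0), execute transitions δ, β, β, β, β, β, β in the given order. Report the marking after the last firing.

step 1: fire δ:  (P0=0, P1=2, P2=3, P3=4, P4=4, P5=4, P6=0) → (P0=3, P1=1, P2=5, P3=4, P4=1, P5=4, P6=0)
step 2: fire β:  (P0=3, P1=1, P2=5, P3=4, P4=1, P5=4, P6=0) → (P0=3, P1=2, P2=5, P3=5, P4=1, P5=4, P6=0)
step 3: fire β:  (P0=3, P1=2, P2=5, P3=5, P4=1, P5=4, P6=0) → (P0=3, P1=3, P2=5, P3=6, P4=1, P5=4, P6=0)
step 4: fire β:  (P0=3, P1=3, P2=5, P3=6, P4=1, P5=4, P6=0) → (P0=3, P1=4, P2=5, P3=7, P4=1, P5=4, P6=0)
step 5: fire β:  (P0=3, P1=4, P2=5, P3=7, P4=1, P5=4, P6=0) → (P0=3, P1=5, P2=5, P3=8, P4=1, P5=4, P6=0)
step 6: fire β:  (P0=3, P1=5, P2=5, P3=8, P4=1, P5=4, P6=0) → (P0=3, P1=6, P2=5, P3=9, P4=1, P5=4, P6=0)
step 7: fire β:  (P0=3, P1=6, P2=5, P3=9, P4=1, P5=4, P6=0) → (P0=3, P1=7, P2=5, P3=10, P4=1, P5=4, P6=0)

(P0=3, P1=7, P2=5, P3=10, P4=1, P5=4, P6=0)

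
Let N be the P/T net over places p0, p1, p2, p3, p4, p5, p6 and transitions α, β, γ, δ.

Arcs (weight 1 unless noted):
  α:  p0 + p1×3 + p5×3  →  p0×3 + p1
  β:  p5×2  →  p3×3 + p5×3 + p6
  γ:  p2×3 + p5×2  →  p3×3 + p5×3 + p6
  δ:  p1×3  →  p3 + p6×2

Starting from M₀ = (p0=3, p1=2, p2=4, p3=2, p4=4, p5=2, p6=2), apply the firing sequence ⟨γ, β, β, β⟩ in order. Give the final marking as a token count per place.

(p0=3, p1=2, p2=1, p3=14, p4=4, p5=6, p6=6)

step 1: fire γ:  (p0=3, p1=2, p2=4, p3=2, p4=4, p5=2, p6=2) → (p0=3, p1=2, p2=1, p3=5, p4=4, p5=3, p6=3)
step 2: fire β:  (p0=3, p1=2, p2=1, p3=5, p4=4, p5=3, p6=3) → (p0=3, p1=2, p2=1, p3=8, p4=4, p5=4, p6=4)
step 3: fire β:  (p0=3, p1=2, p2=1, p3=8, p4=4, p5=4, p6=4) → (p0=3, p1=2, p2=1, p3=11, p4=4, p5=5, p6=5)
step 4: fire β:  (p0=3, p1=2, p2=1, p3=11, p4=4, p5=5, p6=5) → (p0=3, p1=2, p2=1, p3=14, p4=4, p5=6, p6=6)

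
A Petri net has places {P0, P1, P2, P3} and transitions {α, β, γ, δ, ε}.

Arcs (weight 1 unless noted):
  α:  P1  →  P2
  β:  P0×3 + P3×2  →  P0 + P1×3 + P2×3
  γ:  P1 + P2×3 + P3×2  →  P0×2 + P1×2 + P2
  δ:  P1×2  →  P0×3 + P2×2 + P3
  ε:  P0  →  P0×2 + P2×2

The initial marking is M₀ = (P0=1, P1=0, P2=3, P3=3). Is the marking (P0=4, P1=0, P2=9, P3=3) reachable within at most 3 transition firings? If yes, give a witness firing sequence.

YES — reachable via ⟨ε, ε, ε⟩ (3 firings)

step 1: fire ε:  (P0=1, P1=0, P2=3, P3=3) → (P0=2, P1=0, P2=5, P3=3)
step 2: fire ε:  (P0=2, P1=0, P2=5, P3=3) → (P0=3, P1=0, P2=7, P3=3)
step 3: fire ε:  (P0=3, P1=0, P2=7, P3=3) → (P0=4, P1=0, P2=9, P3=3)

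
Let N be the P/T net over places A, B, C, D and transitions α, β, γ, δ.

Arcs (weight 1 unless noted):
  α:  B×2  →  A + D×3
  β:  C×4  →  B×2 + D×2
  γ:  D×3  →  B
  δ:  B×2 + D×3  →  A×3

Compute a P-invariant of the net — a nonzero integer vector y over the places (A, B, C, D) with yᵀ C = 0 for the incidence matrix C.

Incidence matrix C (rows=places, cols=transitions):
        α    β    γ    δ
    A   1    0    0    3
    B  -2    2    1   -2
    C   0   -4    0    0
    D   3    2   -3   -3

Candidate y = [3, 3, 2, 1]; check y·C column-wise:
  col α: 3·1 + 3·-2 + 2·0 + 1·3 = 0
  col β: 3·0 + 3·2 + 2·-4 + 1·2 = 0
  col γ: 3·0 + 3·1 + 2·0 + 1·-3 = 0
  col δ: 3·3 + 3·-2 + 2·0 + 1·-3 = 0

y = (A:3, B:3, C:2, D:1)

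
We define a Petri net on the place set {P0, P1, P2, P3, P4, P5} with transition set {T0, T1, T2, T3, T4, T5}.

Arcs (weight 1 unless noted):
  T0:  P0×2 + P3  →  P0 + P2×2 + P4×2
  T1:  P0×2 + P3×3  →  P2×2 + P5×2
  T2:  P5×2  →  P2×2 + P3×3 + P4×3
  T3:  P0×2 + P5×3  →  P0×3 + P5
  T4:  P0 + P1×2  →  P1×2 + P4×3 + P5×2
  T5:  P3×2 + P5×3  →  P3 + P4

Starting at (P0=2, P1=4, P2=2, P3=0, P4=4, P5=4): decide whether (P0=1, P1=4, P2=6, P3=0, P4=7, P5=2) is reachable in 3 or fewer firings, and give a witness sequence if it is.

YES — reachable via ⟨T3, T2, T1⟩ (3 firings)

step 1: fire T3:  (P0=2, P1=4, P2=2, P3=0, P4=4, P5=4) → (P0=3, P1=4, P2=2, P3=0, P4=4, P5=2)
step 2: fire T2:  (P0=3, P1=4, P2=2, P3=0, P4=4, P5=2) → (P0=3, P1=4, P2=4, P3=3, P4=7, P5=0)
step 3: fire T1:  (P0=3, P1=4, P2=4, P3=3, P4=7, P5=0) → (P0=1, P1=4, P2=6, P3=0, P4=7, P5=2)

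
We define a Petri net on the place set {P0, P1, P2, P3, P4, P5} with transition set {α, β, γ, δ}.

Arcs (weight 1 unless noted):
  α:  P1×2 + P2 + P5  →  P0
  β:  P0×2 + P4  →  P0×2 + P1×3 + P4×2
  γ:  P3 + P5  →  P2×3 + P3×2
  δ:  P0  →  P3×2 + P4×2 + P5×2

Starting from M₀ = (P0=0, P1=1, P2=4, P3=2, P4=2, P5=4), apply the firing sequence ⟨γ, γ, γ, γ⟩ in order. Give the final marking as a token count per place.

(P0=0, P1=1, P2=16, P3=6, P4=2, P5=0)

step 1: fire γ:  (P0=0, P1=1, P2=4, P3=2, P4=2, P5=4) → (P0=0, P1=1, P2=7, P3=3, P4=2, P5=3)
step 2: fire γ:  (P0=0, P1=1, P2=7, P3=3, P4=2, P5=3) → (P0=0, P1=1, P2=10, P3=4, P4=2, P5=2)
step 3: fire γ:  (P0=0, P1=1, P2=10, P3=4, P4=2, P5=2) → (P0=0, P1=1, P2=13, P3=5, P4=2, P5=1)
step 4: fire γ:  (P0=0, P1=1, P2=13, P3=5, P4=2, P5=1) → (P0=0, P1=1, P2=16, P3=6, P4=2, P5=0)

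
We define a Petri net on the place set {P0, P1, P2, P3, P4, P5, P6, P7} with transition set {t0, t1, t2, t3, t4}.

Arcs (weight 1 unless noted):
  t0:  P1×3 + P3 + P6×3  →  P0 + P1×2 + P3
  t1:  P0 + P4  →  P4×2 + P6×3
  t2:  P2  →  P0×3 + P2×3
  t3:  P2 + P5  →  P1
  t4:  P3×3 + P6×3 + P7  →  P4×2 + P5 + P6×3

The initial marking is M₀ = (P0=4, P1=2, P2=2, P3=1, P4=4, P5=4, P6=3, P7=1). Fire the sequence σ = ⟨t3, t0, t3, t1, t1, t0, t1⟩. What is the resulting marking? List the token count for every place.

(P0=3, P1=2, P2=0, P3=1, P4=7, P5=2, P6=6, P7=1)

step 1: fire t3:  (P0=4, P1=2, P2=2, P3=1, P4=4, P5=4, P6=3, P7=1) → (P0=4, P1=3, P2=1, P3=1, P4=4, P5=3, P6=3, P7=1)
step 2: fire t0:  (P0=4, P1=3, P2=1, P3=1, P4=4, P5=3, P6=3, P7=1) → (P0=5, P1=2, P2=1, P3=1, P4=4, P5=3, P6=0, P7=1)
step 3: fire t3:  (P0=5, P1=2, P2=1, P3=1, P4=4, P5=3, P6=0, P7=1) → (P0=5, P1=3, P2=0, P3=1, P4=4, P5=2, P6=0, P7=1)
step 4: fire t1:  (P0=5, P1=3, P2=0, P3=1, P4=4, P5=2, P6=0, P7=1) → (P0=4, P1=3, P2=0, P3=1, P4=5, P5=2, P6=3, P7=1)
step 5: fire t1:  (P0=4, P1=3, P2=0, P3=1, P4=5, P5=2, P6=3, P7=1) → (P0=3, P1=3, P2=0, P3=1, P4=6, P5=2, P6=6, P7=1)
step 6: fire t0:  (P0=3, P1=3, P2=0, P3=1, P4=6, P5=2, P6=6, P7=1) → (P0=4, P1=2, P2=0, P3=1, P4=6, P5=2, P6=3, P7=1)
step 7: fire t1:  (P0=4, P1=2, P2=0, P3=1, P4=6, P5=2, P6=3, P7=1) → (P0=3, P1=2, P2=0, P3=1, P4=7, P5=2, P6=6, P7=1)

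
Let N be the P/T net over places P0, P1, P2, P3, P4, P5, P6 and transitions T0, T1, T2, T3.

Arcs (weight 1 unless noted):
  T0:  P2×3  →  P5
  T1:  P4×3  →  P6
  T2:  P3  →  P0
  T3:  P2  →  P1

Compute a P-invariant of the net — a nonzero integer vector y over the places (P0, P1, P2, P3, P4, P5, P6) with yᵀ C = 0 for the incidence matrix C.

Incidence matrix C (rows=places, cols=transitions):
       T0   T1   T2   T3
   P0   0    0    1    0
   P1   0    0    0    1
   P2  -3    0    0   -1
   P3   0    0   -1    0
   P4   0   -3    0    0
   P5   1    0    0    0
   P6   0    1    0    0

Candidate y = [1, 0, 0, 1, 0, 0, 0]; check y·C column-wise:
  col T0: 1·0 + 0·-3 + 1·0 + 0·1 = 0
  col T1: 1·0 + 1·0 + 0·-3 + 0·1 = 0
  col T2: 1·1 + 1·-1 = 0
  col T3: 1·0 + 0·1 + 0·-1 + 1·0 = 0

y = (P0:1, P1:0, P2:0, P3:1, P4:0, P5:0, P6:0)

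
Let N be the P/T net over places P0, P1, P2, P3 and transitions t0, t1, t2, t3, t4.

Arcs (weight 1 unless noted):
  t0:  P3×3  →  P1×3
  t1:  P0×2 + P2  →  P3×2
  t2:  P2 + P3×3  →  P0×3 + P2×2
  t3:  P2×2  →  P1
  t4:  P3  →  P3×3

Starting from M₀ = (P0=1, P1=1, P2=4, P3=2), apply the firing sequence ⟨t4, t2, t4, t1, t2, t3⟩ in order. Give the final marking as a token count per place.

(P0=5, P1=2, P2=3, P3=2)

step 1: fire t4:  (P0=1, P1=1, P2=4, P3=2) → (P0=1, P1=1, P2=4, P3=4)
step 2: fire t2:  (P0=1, P1=1, P2=4, P3=4) → (P0=4, P1=1, P2=5, P3=1)
step 3: fire t4:  (P0=4, P1=1, P2=5, P3=1) → (P0=4, P1=1, P2=5, P3=3)
step 4: fire t1:  (P0=4, P1=1, P2=5, P3=3) → (P0=2, P1=1, P2=4, P3=5)
step 5: fire t2:  (P0=2, P1=1, P2=4, P3=5) → (P0=5, P1=1, P2=5, P3=2)
step 6: fire t3:  (P0=5, P1=1, P2=5, P3=2) → (P0=5, P1=2, P2=3, P3=2)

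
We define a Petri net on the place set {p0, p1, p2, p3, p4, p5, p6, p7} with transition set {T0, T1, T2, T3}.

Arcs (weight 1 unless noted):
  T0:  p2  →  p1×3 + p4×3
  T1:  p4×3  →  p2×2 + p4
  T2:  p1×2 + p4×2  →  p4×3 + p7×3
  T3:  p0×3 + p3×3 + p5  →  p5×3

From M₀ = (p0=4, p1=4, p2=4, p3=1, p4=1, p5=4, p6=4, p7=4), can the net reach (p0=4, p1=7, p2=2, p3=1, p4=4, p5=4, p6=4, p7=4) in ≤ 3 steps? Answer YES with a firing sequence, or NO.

NO — not reachable within 3 firings

depth 0: 1 marking
depth 1: 2 markings reached so far
depth 2: 5 markings reached so far
depth 3: 10 markings reached so far
target is not among the 10 markings reachable within 3 steps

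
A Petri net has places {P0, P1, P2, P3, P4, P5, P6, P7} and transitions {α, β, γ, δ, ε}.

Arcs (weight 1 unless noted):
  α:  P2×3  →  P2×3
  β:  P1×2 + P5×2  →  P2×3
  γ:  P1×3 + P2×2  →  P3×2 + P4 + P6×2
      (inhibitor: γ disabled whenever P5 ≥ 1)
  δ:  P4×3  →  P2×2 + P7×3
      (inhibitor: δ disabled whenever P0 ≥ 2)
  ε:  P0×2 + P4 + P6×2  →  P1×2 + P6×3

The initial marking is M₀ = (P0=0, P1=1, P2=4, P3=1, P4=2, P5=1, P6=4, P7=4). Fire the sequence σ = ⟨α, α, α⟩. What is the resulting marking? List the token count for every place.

(P0=0, P1=1, P2=4, P3=1, P4=2, P5=1, P6=4, P7=4)

step 1: fire α:  (P0=0, P1=1, P2=4, P3=1, P4=2, P5=1, P6=4, P7=4) → (P0=0, P1=1, P2=4, P3=1, P4=2, P5=1, P6=4, P7=4)
step 2: fire α:  (P0=0, P1=1, P2=4, P3=1, P4=2, P5=1, P6=4, P7=4) → (P0=0, P1=1, P2=4, P3=1, P4=2, P5=1, P6=4, P7=4)
step 3: fire α:  (P0=0, P1=1, P2=4, P3=1, P4=2, P5=1, P6=4, P7=4) → (P0=0, P1=1, P2=4, P3=1, P4=2, P5=1, P6=4, P7=4)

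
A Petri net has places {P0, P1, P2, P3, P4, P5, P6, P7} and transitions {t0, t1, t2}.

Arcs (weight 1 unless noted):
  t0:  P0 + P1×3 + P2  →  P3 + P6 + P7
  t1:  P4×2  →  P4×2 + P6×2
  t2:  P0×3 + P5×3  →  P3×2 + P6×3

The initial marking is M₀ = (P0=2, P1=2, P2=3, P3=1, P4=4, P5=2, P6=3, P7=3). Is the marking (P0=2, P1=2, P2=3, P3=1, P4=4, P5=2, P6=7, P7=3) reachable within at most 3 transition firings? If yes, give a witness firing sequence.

step 1: fire t1:  (P0=2, P1=2, P2=3, P3=1, P4=4, P5=2, P6=3, P7=3) → (P0=2, P1=2, P2=3, P3=1, P4=4, P5=2, P6=5, P7=3)
step 2: fire t1:  (P0=2, P1=2, P2=3, P3=1, P4=4, P5=2, P6=5, P7=3) → (P0=2, P1=2, P2=3, P3=1, P4=4, P5=2, P6=7, P7=3)

YES — reachable via ⟨t1, t1⟩ (2 firings)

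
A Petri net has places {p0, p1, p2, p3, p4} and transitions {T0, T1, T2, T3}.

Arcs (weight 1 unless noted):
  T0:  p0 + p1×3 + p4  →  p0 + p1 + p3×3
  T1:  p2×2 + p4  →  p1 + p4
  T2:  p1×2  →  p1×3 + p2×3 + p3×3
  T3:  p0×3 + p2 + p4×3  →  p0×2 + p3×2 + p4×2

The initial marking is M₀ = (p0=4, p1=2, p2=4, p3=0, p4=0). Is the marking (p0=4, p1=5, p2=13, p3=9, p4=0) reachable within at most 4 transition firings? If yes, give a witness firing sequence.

step 1: fire T2:  (p0=4, p1=2, p2=4, p3=0, p4=0) → (p0=4, p1=3, p2=7, p3=3, p4=0)
step 2: fire T2:  (p0=4, p1=3, p2=7, p3=3, p4=0) → (p0=4, p1=4, p2=10, p3=6, p4=0)
step 3: fire T2:  (p0=4, p1=4, p2=10, p3=6, p4=0) → (p0=4, p1=5, p2=13, p3=9, p4=0)

YES — reachable via ⟨T2, T2, T2⟩ (3 firings)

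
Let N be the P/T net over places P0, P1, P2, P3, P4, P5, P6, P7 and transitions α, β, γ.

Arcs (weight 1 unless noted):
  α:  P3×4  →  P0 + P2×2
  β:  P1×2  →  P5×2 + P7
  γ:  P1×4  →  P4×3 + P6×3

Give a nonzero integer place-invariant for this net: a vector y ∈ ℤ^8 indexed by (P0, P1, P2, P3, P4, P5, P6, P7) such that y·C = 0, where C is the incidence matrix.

Incidence matrix C (rows=places, cols=transitions):
        α    β    γ
   P0   1    0    0
   P1   0   -2   -4
   P2   2    0    0
   P3  -4    0    0
   P4   0    0    3
   P5   0    2    0
   P6   0    0    3
   P7   0    1    0

Candidate y = [2, 0, -1, 0, 0, 0, 0, 0]; check y·C column-wise:
  col α: 2·1 + -1·2 + 0·-4 = 0
  col β: 2·0 + 0·-2 + -1·0 + 0·2 + 0·1 = 0
  col γ: 2·0 + 0·-4 + -1·0 + 0·3 + 0·3 = 0

y = (P0:2, P1:0, P2:-1, P3:0, P4:0, P5:0, P6:0, P7:0)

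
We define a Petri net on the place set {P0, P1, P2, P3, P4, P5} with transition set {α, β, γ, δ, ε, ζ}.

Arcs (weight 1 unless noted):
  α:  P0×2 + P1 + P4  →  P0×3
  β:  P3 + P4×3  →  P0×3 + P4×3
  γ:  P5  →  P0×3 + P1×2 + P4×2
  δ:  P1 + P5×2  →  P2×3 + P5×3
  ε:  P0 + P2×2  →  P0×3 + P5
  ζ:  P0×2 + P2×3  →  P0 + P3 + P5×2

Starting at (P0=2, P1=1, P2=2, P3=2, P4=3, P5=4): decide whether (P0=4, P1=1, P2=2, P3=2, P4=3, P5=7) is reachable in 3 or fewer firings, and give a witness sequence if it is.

NO — not reachable within 3 firings

depth 0: 1 marking
depth 1: 6 markings reached so far
depth 2: 18 markings reached so far
depth 3: 41 markings reached so far
target is not among the 41 markings reachable within 3 steps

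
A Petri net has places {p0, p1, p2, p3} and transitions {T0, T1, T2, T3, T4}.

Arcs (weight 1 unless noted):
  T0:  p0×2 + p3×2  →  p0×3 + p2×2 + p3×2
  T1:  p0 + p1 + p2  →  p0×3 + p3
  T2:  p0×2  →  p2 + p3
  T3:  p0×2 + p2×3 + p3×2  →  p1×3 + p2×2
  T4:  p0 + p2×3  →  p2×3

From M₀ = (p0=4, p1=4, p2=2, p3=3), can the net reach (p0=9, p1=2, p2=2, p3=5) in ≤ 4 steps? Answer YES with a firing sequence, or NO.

YES — reachable via ⟨T0, T1, T1⟩ (3 firings)

step 1: fire T0:  (p0=4, p1=4, p2=2, p3=3) → (p0=5, p1=4, p2=4, p3=3)
step 2: fire T1:  (p0=5, p1=4, p2=4, p3=3) → (p0=7, p1=3, p2=3, p3=4)
step 3: fire T1:  (p0=7, p1=3, p2=3, p3=4) → (p0=9, p1=2, p2=2, p3=5)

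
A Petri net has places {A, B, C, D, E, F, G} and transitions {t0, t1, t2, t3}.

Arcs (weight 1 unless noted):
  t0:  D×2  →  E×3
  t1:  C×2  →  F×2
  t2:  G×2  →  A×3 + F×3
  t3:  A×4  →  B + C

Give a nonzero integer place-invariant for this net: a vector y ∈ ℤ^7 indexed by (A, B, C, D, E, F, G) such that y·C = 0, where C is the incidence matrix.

y = (A:0, B:0, C:0, D:3, E:2, F:0, G:0)

Incidence matrix C (rows=places, cols=transitions):
       t0   t1   t2   t3
    A   0    0    3   -4
    B   0    0    0    1
    C   0   -2    0    1
    D  -2    0    0    0
    E   3    0    0    0
    F   0    2    3    0
    G   0    0   -2    0

Candidate y = [0, 0, 0, 3, 2, 0, 0]; check y·C column-wise:
  col t0: 3·-2 + 2·3 = 0
  col t1: 0·-2 + 3·0 + 2·0 + 0·2 = 0
  col t2: 0·3 + 3·0 + 2·0 + 0·3 + 0·-2 = 0
  col t3: 0·-4 + 0·1 + 0·1 + 3·0 + 2·0 = 0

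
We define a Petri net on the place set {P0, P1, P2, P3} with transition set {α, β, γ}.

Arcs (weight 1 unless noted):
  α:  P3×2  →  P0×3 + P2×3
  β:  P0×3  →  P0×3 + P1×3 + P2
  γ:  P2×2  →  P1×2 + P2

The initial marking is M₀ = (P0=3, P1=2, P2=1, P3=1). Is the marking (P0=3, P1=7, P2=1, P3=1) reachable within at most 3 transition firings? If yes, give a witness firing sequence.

YES — reachable via ⟨β, γ⟩ (2 firings)

step 1: fire β:  (P0=3, P1=2, P2=1, P3=1) → (P0=3, P1=5, P2=2, P3=1)
step 2: fire γ:  (P0=3, P1=5, P2=2, P3=1) → (P0=3, P1=7, P2=1, P3=1)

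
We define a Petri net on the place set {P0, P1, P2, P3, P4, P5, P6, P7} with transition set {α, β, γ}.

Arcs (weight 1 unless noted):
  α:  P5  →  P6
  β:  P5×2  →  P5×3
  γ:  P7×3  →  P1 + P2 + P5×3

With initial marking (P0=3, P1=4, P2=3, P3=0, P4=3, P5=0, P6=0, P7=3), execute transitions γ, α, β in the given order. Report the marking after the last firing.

(P0=3, P1=5, P2=4, P3=0, P4=3, P5=3, P6=1, P7=0)

step 1: fire γ:  (P0=3, P1=4, P2=3, P3=0, P4=3, P5=0, P6=0, P7=3) → (P0=3, P1=5, P2=4, P3=0, P4=3, P5=3, P6=0, P7=0)
step 2: fire α:  (P0=3, P1=5, P2=4, P3=0, P4=3, P5=3, P6=0, P7=0) → (P0=3, P1=5, P2=4, P3=0, P4=3, P5=2, P6=1, P7=0)
step 3: fire β:  (P0=3, P1=5, P2=4, P3=0, P4=3, P5=2, P6=1, P7=0) → (P0=3, P1=5, P2=4, P3=0, P4=3, P5=3, P6=1, P7=0)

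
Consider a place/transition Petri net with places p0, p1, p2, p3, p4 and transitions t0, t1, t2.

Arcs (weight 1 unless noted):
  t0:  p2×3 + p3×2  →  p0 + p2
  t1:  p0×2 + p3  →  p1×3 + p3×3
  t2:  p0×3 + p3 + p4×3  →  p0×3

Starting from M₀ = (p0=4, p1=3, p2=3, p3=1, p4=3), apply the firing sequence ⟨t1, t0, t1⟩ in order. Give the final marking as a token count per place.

(p0=1, p1=9, p2=1, p3=3, p4=3)

step 1: fire t1:  (p0=4, p1=3, p2=3, p3=1, p4=3) → (p0=2, p1=6, p2=3, p3=3, p4=3)
step 2: fire t0:  (p0=2, p1=6, p2=3, p3=3, p4=3) → (p0=3, p1=6, p2=1, p3=1, p4=3)
step 3: fire t1:  (p0=3, p1=6, p2=1, p3=1, p4=3) → (p0=1, p1=9, p2=1, p3=3, p4=3)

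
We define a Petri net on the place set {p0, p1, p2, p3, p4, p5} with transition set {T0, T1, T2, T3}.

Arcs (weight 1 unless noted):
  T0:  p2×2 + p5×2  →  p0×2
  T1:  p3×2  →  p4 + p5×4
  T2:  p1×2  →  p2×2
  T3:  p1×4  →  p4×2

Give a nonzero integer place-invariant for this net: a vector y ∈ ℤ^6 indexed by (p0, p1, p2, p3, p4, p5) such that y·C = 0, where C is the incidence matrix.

Incidence matrix C (rows=places, cols=transitions):
       T0   T1   T2   T3
   p0   2    0    0    0
   p1   0    0   -2   -4
   p2  -2    0    2    0
   p3   0   -2    0    0
   p4   0    1    0    2
   p5  -2    4    0    0

Candidate y = [1, 1, 1, 1, 2, 0]; check y·C column-wise:
  col T0: 1·2 + 1·0 + 1·-2 + 1·0 + 2·0 + 0·-2 = 0
  col T1: 1·0 + 1·0 + 1·0 + 1·-2 + 2·1 + 0·4 = 0
  col T2: 1·0 + 1·-2 + 1·2 + 1·0 + 2·0 = 0
  col T3: 1·0 + 1·-4 + 1·0 + 1·0 + 2·2 = 0

y = (p0:1, p1:1, p2:1, p3:1, p4:2, p5:0)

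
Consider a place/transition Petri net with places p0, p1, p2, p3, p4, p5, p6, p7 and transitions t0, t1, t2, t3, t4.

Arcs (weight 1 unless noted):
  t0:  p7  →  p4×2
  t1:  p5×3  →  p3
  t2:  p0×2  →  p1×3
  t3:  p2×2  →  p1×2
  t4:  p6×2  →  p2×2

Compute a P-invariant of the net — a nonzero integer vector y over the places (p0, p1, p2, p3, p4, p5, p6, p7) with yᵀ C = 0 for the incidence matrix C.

Incidence matrix C (rows=places, cols=transitions):
       t0   t1   t2   t3   t4
   p0   0    0   -2    0    0
   p1   0    0    3    2    0
   p2   0    0    0   -2    2
   p3   0    1    0    0    0
   p4   2    0    0    0    0
   p5   0   -3    0    0    0
   p6   0    0    0    0   -2
   p7  -1    0    0    0    0

Candidate y = [0, 0, 0, 3, 0, 1, 0, 0]; check y·C column-wise:
  col t0: 3·0 + 0·2 + 1·0 + 0·-1 = 0
  col t1: 3·1 + 1·-3 = 0
  col t2: 0·-2 + 0·3 + 3·0 + 1·0 = 0
  col t3: 0·2 + 0·-2 + 3·0 + 1·0 = 0
  col t4: 0·2 + 3·0 + 1·0 + 0·-2 = 0

y = (p0:0, p1:0, p2:0, p3:3, p4:0, p5:1, p6:0, p7:0)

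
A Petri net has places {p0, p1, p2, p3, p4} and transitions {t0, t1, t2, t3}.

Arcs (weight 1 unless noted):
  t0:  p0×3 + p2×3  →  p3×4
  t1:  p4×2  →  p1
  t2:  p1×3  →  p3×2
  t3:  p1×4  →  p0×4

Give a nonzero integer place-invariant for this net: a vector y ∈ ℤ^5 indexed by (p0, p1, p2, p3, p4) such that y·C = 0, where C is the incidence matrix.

Incidence matrix C (rows=places, cols=transitions):
       t0   t1   t2   t3
   p0  -3    0    0    4
   p1   0    1   -3   -4
   p2  -3    0    0    0
   p3   4    0    2    0
   p4   0   -2    0    0

Candidate y = [2, 2, 2, 3, 1]; check y·C column-wise:
  col t0: 2·-3 + 2·0 + 2·-3 + 3·4 + 1·0 = 0
  col t1: 2·0 + 2·1 + 2·0 + 3·0 + 1·-2 = 0
  col t2: 2·0 + 2·-3 + 2·0 + 3·2 + 1·0 = 0
  col t3: 2·4 + 2·-4 + 2·0 + 3·0 + 1·0 = 0

y = (p0:2, p1:2, p2:2, p3:3, p4:1)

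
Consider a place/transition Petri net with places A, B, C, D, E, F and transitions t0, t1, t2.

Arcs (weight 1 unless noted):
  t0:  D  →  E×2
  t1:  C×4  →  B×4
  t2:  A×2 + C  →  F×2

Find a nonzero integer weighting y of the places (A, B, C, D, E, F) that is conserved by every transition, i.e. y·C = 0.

Incidence matrix C (rows=places, cols=transitions):
       t0   t1   t2
    A   0    0   -2
    B   0    4    0
    C   0   -4   -1
    D  -1    0    0
    E   2    0    0
    F   0    0    2

Candidate y = [1, -2, -2, 0, 0, 0]; check y·C column-wise:
  col t0: 1·0 + -2·0 + -2·0 + 0·-1 + 0·2 = 0
  col t1: 1·0 + -2·4 + -2·-4 = 0
  col t2: 1·-2 + -2·0 + -2·-1 + 0·2 = 0

y = (A:1, B:-2, C:-2, D:0, E:0, F:0)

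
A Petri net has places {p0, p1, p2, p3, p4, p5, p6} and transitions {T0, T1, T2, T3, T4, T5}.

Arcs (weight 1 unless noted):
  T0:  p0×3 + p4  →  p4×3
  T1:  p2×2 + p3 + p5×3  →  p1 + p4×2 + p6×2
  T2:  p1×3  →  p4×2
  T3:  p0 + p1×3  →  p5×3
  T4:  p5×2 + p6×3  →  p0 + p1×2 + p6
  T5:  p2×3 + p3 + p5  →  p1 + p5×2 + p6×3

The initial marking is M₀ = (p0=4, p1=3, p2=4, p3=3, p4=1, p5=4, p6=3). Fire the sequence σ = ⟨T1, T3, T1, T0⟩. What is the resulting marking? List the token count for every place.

(p0=0, p1=2, p2=0, p3=1, p4=7, p5=1, p6=7)

step 1: fire T1:  (p0=4, p1=3, p2=4, p3=3, p4=1, p5=4, p6=3) → (p0=4, p1=4, p2=2, p3=2, p4=3, p5=1, p6=5)
step 2: fire T3:  (p0=4, p1=4, p2=2, p3=2, p4=3, p5=1, p6=5) → (p0=3, p1=1, p2=2, p3=2, p4=3, p5=4, p6=5)
step 3: fire T1:  (p0=3, p1=1, p2=2, p3=2, p4=3, p5=4, p6=5) → (p0=3, p1=2, p2=0, p3=1, p4=5, p5=1, p6=7)
step 4: fire T0:  (p0=3, p1=2, p2=0, p3=1, p4=5, p5=1, p6=7) → (p0=0, p1=2, p2=0, p3=1, p4=7, p5=1, p6=7)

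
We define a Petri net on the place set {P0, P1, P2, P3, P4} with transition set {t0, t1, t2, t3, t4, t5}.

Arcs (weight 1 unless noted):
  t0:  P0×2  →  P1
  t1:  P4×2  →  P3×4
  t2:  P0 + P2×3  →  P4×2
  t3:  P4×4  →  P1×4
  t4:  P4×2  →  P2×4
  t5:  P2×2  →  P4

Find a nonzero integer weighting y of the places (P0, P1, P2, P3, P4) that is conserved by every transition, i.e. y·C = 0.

Incidence matrix C (rows=places, cols=transitions):
       t0   t1   t2   t3   t4   t5
   P0  -2    0   -1    0    0    0
   P1   1    0    0    4    0    0
   P2   0    0   -3    0    4   -2
   P3   0    4    0    0    0    0
   P4   0   -2    2   -4   -2    1

Candidate y = [1, 2, 1, 1, 2]; check y·C column-wise:
  col t0: 1·-2 + 2·1 + 1·0 + 1·0 + 2·0 = 0
  col t1: 1·0 + 2·0 + 1·0 + 1·4 + 2·-2 = 0
  col t2: 1·-1 + 2·0 + 1·-3 + 1·0 + 2·2 = 0
  col t3: 1·0 + 2·4 + 1·0 + 1·0 + 2·-4 = 0
  col t4: 1·0 + 2·0 + 1·4 + 1·0 + 2·-2 = 0
  col t5: 1·0 + 2·0 + 1·-2 + 1·0 + 2·1 = 0

y = (P0:1, P1:2, P2:1, P3:1, P4:2)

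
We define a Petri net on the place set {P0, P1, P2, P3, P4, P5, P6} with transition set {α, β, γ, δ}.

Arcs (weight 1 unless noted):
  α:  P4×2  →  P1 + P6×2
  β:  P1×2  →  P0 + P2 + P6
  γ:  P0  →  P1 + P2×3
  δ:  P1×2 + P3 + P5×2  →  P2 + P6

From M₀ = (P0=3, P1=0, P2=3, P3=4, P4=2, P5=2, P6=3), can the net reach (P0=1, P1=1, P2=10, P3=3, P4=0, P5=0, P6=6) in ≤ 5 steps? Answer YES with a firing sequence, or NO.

YES — reachable via ⟨α, γ, γ, δ⟩ (4 firings)

step 1: fire α:  (P0=3, P1=0, P2=3, P3=4, P4=2, P5=2, P6=3) → (P0=3, P1=1, P2=3, P3=4, P4=0, P5=2, P6=5)
step 2: fire γ:  (P0=3, P1=1, P2=3, P3=4, P4=0, P5=2, P6=5) → (P0=2, P1=2, P2=6, P3=4, P4=0, P5=2, P6=5)
step 3: fire γ:  (P0=2, P1=2, P2=6, P3=4, P4=0, P5=2, P6=5) → (P0=1, P1=3, P2=9, P3=4, P4=0, P5=2, P6=5)
step 4: fire δ:  (P0=1, P1=3, P2=9, P3=4, P4=0, P5=2, P6=5) → (P0=1, P1=1, P2=10, P3=3, P4=0, P5=0, P6=6)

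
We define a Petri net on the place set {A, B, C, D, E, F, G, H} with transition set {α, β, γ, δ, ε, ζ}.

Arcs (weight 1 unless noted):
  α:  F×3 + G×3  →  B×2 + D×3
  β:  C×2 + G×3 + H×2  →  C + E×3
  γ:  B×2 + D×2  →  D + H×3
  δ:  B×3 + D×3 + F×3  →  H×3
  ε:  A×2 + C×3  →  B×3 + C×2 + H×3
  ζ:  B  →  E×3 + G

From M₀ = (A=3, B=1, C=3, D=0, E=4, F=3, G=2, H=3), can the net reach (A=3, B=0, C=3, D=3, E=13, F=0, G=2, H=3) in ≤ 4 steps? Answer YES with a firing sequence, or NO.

step 1: fire ζ:  (A=3, B=1, C=3, D=0, E=4, F=3, G=2, H=3) → (A=3, B=0, C=3, D=0, E=7, F=3, G=3, H=3)
step 2: fire α:  (A=3, B=0, C=3, D=0, E=7, F=3, G=3, H=3) → (A=3, B=2, C=3, D=3, E=7, F=0, G=0, H=3)
step 3: fire ζ:  (A=3, B=2, C=3, D=3, E=7, F=0, G=0, H=3) → (A=3, B=1, C=3, D=3, E=10, F=0, G=1, H=3)
step 4: fire ζ:  (A=3, B=1, C=3, D=3, E=10, F=0, G=1, H=3) → (A=3, B=0, C=3, D=3, E=13, F=0, G=2, H=3)

YES — reachable via ⟨ζ, α, ζ, ζ⟩ (4 firings)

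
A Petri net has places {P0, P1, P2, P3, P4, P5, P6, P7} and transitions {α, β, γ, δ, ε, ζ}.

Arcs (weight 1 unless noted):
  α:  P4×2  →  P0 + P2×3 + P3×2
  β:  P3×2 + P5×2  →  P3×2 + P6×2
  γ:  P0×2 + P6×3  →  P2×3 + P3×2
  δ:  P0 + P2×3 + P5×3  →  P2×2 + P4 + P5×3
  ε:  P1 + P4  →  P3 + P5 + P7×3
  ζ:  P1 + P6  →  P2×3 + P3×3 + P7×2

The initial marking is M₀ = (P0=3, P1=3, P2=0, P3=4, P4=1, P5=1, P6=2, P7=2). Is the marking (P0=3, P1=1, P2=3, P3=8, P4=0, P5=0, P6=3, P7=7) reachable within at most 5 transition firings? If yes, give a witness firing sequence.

YES — reachable via ⟨ε, β, ζ⟩ (3 firings)

step 1: fire ε:  (P0=3, P1=3, P2=0, P3=4, P4=1, P5=1, P6=2, P7=2) → (P0=3, P1=2, P2=0, P3=5, P4=0, P5=2, P6=2, P7=5)
step 2: fire β:  (P0=3, P1=2, P2=0, P3=5, P4=0, P5=2, P6=2, P7=5) → (P0=3, P1=2, P2=0, P3=5, P4=0, P5=0, P6=4, P7=5)
step 3: fire ζ:  (P0=3, P1=2, P2=0, P3=5, P4=0, P5=0, P6=4, P7=5) → (P0=3, P1=1, P2=3, P3=8, P4=0, P5=0, P6=3, P7=7)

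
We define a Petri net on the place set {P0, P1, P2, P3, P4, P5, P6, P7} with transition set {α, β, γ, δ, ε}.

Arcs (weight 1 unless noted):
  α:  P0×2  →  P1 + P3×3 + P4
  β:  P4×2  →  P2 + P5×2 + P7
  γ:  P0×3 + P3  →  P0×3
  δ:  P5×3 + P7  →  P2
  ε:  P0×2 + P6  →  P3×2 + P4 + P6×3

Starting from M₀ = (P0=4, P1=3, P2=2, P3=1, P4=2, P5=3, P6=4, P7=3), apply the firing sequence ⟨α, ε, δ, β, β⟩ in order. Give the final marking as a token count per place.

(P0=0, P1=4, P2=5, P3=6, P4=0, P5=4, P6=6, P7=4)

step 1: fire α:  (P0=4, P1=3, P2=2, P3=1, P4=2, P5=3, P6=4, P7=3) → (P0=2, P1=4, P2=2, P3=4, P4=3, P5=3, P6=4, P7=3)
step 2: fire ε:  (P0=2, P1=4, P2=2, P3=4, P4=3, P5=3, P6=4, P7=3) → (P0=0, P1=4, P2=2, P3=6, P4=4, P5=3, P6=6, P7=3)
step 3: fire δ:  (P0=0, P1=4, P2=2, P3=6, P4=4, P5=3, P6=6, P7=3) → (P0=0, P1=4, P2=3, P3=6, P4=4, P5=0, P6=6, P7=2)
step 4: fire β:  (P0=0, P1=4, P2=3, P3=6, P4=4, P5=0, P6=6, P7=2) → (P0=0, P1=4, P2=4, P3=6, P4=2, P5=2, P6=6, P7=3)
step 5: fire β:  (P0=0, P1=4, P2=4, P3=6, P4=2, P5=2, P6=6, P7=3) → (P0=0, P1=4, P2=5, P3=6, P4=0, P5=4, P6=6, P7=4)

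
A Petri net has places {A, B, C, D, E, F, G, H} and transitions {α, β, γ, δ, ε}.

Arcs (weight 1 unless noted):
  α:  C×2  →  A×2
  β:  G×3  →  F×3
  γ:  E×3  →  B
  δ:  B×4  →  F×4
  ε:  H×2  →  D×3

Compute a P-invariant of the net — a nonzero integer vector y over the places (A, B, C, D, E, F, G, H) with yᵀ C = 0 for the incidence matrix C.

Incidence matrix C (rows=places, cols=transitions):
        α    β    γ    δ    ε
    A   2    0    0    0    0
    B   0    0    1   -4    0
    C  -2    0    0    0    0
    D   0    0    0    0    3
    E   0    0   -3    0    0
    F   0    3    0    4    0
    G   0   -3    0    0    0
    H   0    0    0    0   -2

Candidate y = [1, 0, 1, 0, 0, 0, 0, 0]; check y·C column-wise:
  col α: 1·2 + 1·-2 = 0
  col β: 1·0 + 1·0 + 0·3 + 0·-3 = 0
  col γ: 1·0 + 0·1 + 1·0 + 0·-3 = 0
  col δ: 1·0 + 0·-4 + 1·0 + 0·4 = 0
  col ε: 1·0 + 1·0 + 0·3 + 0·-2 = 0

y = (A:1, B:0, C:1, D:0, E:0, F:0, G:0, H:0)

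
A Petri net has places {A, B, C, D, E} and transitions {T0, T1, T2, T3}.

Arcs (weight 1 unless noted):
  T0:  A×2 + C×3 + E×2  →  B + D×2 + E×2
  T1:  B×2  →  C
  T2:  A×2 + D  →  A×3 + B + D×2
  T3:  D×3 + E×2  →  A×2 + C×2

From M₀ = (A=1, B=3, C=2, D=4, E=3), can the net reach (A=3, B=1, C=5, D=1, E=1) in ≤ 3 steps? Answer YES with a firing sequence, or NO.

step 1: fire T1:  (A=1, B=3, C=2, D=4, E=3) → (A=1, B=1, C=3, D=4, E=3)
step 2: fire T3:  (A=1, B=1, C=3, D=4, E=3) → (A=3, B=1, C=5, D=1, E=1)

YES — reachable via ⟨T1, T3⟩ (2 firings)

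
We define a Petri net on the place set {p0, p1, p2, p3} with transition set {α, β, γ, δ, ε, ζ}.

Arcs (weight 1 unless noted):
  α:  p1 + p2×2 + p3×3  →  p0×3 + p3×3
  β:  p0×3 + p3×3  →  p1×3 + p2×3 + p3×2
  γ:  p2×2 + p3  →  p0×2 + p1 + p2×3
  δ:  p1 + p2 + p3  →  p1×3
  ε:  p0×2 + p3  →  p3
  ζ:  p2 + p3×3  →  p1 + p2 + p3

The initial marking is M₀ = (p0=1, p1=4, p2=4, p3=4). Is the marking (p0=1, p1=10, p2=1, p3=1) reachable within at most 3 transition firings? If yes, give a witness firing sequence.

step 1: fire δ:  (p0=1, p1=4, p2=4, p3=4) → (p0=1, p1=6, p2=3, p3=3)
step 2: fire δ:  (p0=1, p1=6, p2=3, p3=3) → (p0=1, p1=8, p2=2, p3=2)
step 3: fire δ:  (p0=1, p1=8, p2=2, p3=2) → (p0=1, p1=10, p2=1, p3=1)

YES — reachable via ⟨δ, δ, δ⟩ (3 firings)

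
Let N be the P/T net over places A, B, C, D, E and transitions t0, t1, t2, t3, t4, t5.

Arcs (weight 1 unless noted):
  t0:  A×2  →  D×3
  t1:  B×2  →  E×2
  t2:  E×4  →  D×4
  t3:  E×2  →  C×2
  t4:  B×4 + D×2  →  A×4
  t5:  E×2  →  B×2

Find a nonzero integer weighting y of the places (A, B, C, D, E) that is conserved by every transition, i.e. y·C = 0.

y = (A:3, B:2, C:2, D:2, E:2)

Incidence matrix C (rows=places, cols=transitions):
       t0   t1   t2   t3   t4   t5
    A  -2    0    0    0    4    0
    B   0   -2    0    0   -4    2
    C   0    0    0    2    0    0
    D   3    0    4    0   -2    0
    E   0    2   -4   -2    0   -2

Candidate y = [3, 2, 2, 2, 2]; check y·C column-wise:
  col t0: 3·-2 + 2·0 + 2·0 + 2·3 + 2·0 = 0
  col t1: 3·0 + 2·-2 + 2·0 + 2·0 + 2·2 = 0
  col t2: 3·0 + 2·0 + 2·0 + 2·4 + 2·-4 = 0
  col t3: 3·0 + 2·0 + 2·2 + 2·0 + 2·-2 = 0
  col t4: 3·4 + 2·-4 + 2·0 + 2·-2 + 2·0 = 0
  col t5: 3·0 + 2·2 + 2·0 + 2·0 + 2·-2 = 0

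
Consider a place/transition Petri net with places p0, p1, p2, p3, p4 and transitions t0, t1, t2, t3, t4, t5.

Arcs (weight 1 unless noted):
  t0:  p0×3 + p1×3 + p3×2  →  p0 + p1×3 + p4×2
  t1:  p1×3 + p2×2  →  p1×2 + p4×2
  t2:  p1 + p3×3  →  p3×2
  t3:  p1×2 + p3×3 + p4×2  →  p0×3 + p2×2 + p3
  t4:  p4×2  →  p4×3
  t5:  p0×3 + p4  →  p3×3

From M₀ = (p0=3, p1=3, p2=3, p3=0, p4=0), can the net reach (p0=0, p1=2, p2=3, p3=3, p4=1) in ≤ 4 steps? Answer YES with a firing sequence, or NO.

NO — not reachable within 4 firings

depth 0: 1 marking
depth 1: 2 markings reached so far
depth 2: 4 markings reached so far
depth 3: 7 markings reached so far
depth 4: 11 markings reached so far
target is not among the 11 markings reachable within 4 steps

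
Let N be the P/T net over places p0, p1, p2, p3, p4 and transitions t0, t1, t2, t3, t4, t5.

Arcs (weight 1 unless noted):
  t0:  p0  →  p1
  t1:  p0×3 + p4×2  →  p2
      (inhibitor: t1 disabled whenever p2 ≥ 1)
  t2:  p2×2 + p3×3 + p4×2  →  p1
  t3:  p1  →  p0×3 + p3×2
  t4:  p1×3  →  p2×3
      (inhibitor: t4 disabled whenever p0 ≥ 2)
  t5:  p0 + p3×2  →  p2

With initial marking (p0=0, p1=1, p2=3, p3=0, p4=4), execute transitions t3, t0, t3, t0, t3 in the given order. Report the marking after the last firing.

step 1: fire t3:  (p0=0, p1=1, p2=3, p3=0, p4=4) → (p0=3, p1=0, p2=3, p3=2, p4=4)
step 2: fire t0:  (p0=3, p1=0, p2=3, p3=2, p4=4) → (p0=2, p1=1, p2=3, p3=2, p4=4)
step 3: fire t3:  (p0=2, p1=1, p2=3, p3=2, p4=4) → (p0=5, p1=0, p2=3, p3=4, p4=4)
step 4: fire t0:  (p0=5, p1=0, p2=3, p3=4, p4=4) → (p0=4, p1=1, p2=3, p3=4, p4=4)
step 5: fire t3:  (p0=4, p1=1, p2=3, p3=4, p4=4) → (p0=7, p1=0, p2=3, p3=6, p4=4)

(p0=7, p1=0, p2=3, p3=6, p4=4)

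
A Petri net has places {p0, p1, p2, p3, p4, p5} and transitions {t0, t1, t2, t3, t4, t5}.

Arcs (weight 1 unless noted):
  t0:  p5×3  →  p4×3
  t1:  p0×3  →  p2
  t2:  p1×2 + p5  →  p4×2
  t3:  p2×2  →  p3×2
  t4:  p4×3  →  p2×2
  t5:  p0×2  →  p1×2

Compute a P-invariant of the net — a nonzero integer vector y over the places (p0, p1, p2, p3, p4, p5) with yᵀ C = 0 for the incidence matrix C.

y = (p0:1, p1:1, p2:3, p3:3, p4:2, p5:2)

Incidence matrix C (rows=places, cols=transitions):
       t0   t1   t2   t3   t4   t5
   p0   0   -3    0    0    0   -2
   p1   0    0   -2    0    0    2
   p2   0    1    0   -2    2    0
   p3   0    0    0    2    0    0
   p4   3    0    2    0   -3    0
   p5  -3    0   -1    0    0    0

Candidate y = [1, 1, 3, 3, 2, 2]; check y·C column-wise:
  col t0: 1·0 + 1·0 + 3·0 + 3·0 + 2·3 + 2·-3 = 0
  col t1: 1·-3 + 1·0 + 3·1 + 3·0 + 2·0 + 2·0 = 0
  col t2: 1·0 + 1·-2 + 3·0 + 3·0 + 2·2 + 2·-1 = 0
  col t3: 1·0 + 1·0 + 3·-2 + 3·2 + 2·0 + 2·0 = 0
  col t4: 1·0 + 1·0 + 3·2 + 3·0 + 2·-3 + 2·0 = 0
  col t5: 1·-2 + 1·2 + 3·0 + 3·0 + 2·0 + 2·0 = 0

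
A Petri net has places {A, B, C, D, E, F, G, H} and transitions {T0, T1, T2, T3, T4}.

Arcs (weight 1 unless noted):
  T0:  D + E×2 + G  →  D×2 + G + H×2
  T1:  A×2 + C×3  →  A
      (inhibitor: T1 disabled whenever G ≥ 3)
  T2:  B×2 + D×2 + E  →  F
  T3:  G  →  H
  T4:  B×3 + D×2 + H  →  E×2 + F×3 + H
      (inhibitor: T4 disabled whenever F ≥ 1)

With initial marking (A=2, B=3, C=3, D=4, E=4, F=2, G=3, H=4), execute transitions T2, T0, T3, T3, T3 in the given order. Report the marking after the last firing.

(A=2, B=1, C=3, D=3, E=1, F=3, G=0, H=9)

step 1: fire T2:  (A=2, B=3, C=3, D=4, E=4, F=2, G=3, H=4) → (A=2, B=1, C=3, D=2, E=3, F=3, G=3, H=4)
step 2: fire T0:  (A=2, B=1, C=3, D=2, E=3, F=3, G=3, H=4) → (A=2, B=1, C=3, D=3, E=1, F=3, G=3, H=6)
step 3: fire T3:  (A=2, B=1, C=3, D=3, E=1, F=3, G=3, H=6) → (A=2, B=1, C=3, D=3, E=1, F=3, G=2, H=7)
step 4: fire T3:  (A=2, B=1, C=3, D=3, E=1, F=3, G=2, H=7) → (A=2, B=1, C=3, D=3, E=1, F=3, G=1, H=8)
step 5: fire T3:  (A=2, B=1, C=3, D=3, E=1, F=3, G=1, H=8) → (A=2, B=1, C=3, D=3, E=1, F=3, G=0, H=9)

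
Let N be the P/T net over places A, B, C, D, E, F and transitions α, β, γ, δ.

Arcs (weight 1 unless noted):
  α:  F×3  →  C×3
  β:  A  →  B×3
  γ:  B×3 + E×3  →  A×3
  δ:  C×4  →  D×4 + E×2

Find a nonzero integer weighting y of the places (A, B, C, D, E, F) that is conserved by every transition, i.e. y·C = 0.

y = (A:3, B:1, C:0, D:-1, E:2, F:0)

Incidence matrix C (rows=places, cols=transitions):
        α    β    γ    δ
    A   0   -1    3    0
    B   0    3   -3    0
    C   3    0    0   -4
    D   0    0    0    4
    E   0    0   -3    2
    F  -3    0    0    0

Candidate y = [3, 1, 0, -1, 2, 0]; check y·C column-wise:
  col α: 3·0 + 1·0 + 0·3 + -1·0 + 2·0 + 0·-3 = 0
  col β: 3·-1 + 1·3 + -1·0 + 2·0 = 0
  col γ: 3·3 + 1·-3 + -1·0 + 2·-3 = 0
  col δ: 3·0 + 1·0 + 0·-4 + -1·4 + 2·2 = 0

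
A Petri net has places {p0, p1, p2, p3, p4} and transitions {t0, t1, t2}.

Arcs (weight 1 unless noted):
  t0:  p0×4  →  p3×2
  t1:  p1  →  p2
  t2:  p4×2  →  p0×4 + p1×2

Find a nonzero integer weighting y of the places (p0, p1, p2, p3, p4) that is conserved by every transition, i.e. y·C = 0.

y = (p0:1, p1:-2, p2:-2, p3:2, p4:0)

Incidence matrix C (rows=places, cols=transitions):
       t0   t1   t2
   p0  -4    0    4
   p1   0   -1    2
   p2   0    1    0
   p3   2    0    0
   p4   0    0   -2

Candidate y = [1, -2, -2, 2, 0]; check y·C column-wise:
  col t0: 1·-4 + -2·0 + -2·0 + 2·2 = 0
  col t1: 1·0 + -2·-1 + -2·1 + 2·0 = 0
  col t2: 1·4 + -2·2 + -2·0 + 2·0 + 0·-2 = 0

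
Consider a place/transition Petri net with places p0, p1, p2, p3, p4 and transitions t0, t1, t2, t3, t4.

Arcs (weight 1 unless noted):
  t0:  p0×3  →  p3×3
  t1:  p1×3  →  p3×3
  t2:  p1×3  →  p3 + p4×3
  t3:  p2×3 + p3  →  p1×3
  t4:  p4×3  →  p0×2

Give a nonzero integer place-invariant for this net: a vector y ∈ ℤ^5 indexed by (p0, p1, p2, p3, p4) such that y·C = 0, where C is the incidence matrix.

y = (p0:3, p1:3, p2:2, p3:3, p4:2)

Incidence matrix C (rows=places, cols=transitions):
       t0   t1   t2   t3   t4
   p0  -3    0    0    0    2
   p1   0   -3   -3    3    0
   p2   0    0    0   -3    0
   p3   3    3    1   -1    0
   p4   0    0    3    0   -3

Candidate y = [3, 3, 2, 3, 2]; check y·C column-wise:
  col t0: 3·-3 + 3·0 + 2·0 + 3·3 + 2·0 = 0
  col t1: 3·0 + 3·-3 + 2·0 + 3·3 + 2·0 = 0
  col t2: 3·0 + 3·-3 + 2·0 + 3·1 + 2·3 = 0
  col t3: 3·0 + 3·3 + 2·-3 + 3·-1 + 2·0 = 0
  col t4: 3·2 + 3·0 + 2·0 + 3·0 + 2·-3 = 0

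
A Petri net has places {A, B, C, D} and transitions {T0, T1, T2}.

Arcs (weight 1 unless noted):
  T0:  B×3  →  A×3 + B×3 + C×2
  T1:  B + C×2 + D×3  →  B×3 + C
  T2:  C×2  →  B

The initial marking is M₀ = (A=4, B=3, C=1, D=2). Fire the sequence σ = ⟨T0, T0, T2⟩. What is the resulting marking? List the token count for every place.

step 1: fire T0:  (A=4, B=3, C=1, D=2) → (A=7, B=3, C=3, D=2)
step 2: fire T0:  (A=7, B=3, C=3, D=2) → (A=10, B=3, C=5, D=2)
step 3: fire T2:  (A=10, B=3, C=5, D=2) → (A=10, B=4, C=3, D=2)

(A=10, B=4, C=3, D=2)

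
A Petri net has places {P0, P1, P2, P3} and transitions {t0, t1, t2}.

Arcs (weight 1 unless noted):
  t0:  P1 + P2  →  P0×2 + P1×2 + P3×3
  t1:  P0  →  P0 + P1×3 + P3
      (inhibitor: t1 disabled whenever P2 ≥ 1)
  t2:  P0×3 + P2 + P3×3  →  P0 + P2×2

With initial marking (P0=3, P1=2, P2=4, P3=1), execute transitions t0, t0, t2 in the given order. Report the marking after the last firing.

step 1: fire t0:  (P0=3, P1=2, P2=4, P3=1) → (P0=5, P1=3, P2=3, P3=4)
step 2: fire t0:  (P0=5, P1=3, P2=3, P3=4) → (P0=7, P1=4, P2=2, P3=7)
step 3: fire t2:  (P0=7, P1=4, P2=2, P3=7) → (P0=5, P1=4, P2=3, P3=4)

(P0=5, P1=4, P2=3, P3=4)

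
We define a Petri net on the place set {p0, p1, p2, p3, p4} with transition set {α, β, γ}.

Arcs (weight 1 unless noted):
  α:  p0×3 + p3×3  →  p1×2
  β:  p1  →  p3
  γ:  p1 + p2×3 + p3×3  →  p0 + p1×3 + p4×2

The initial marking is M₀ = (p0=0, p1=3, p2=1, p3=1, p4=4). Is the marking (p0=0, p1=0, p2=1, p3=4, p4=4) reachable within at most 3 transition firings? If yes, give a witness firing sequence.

step 1: fire β:  (p0=0, p1=3, p2=1, p3=1, p4=4) → (p0=0, p1=2, p2=1, p3=2, p4=4)
step 2: fire β:  (p0=0, p1=2, p2=1, p3=2, p4=4) → (p0=0, p1=1, p2=1, p3=3, p4=4)
step 3: fire β:  (p0=0, p1=1, p2=1, p3=3, p4=4) → (p0=0, p1=0, p2=1, p3=4, p4=4)

YES — reachable via ⟨β, β, β⟩ (3 firings)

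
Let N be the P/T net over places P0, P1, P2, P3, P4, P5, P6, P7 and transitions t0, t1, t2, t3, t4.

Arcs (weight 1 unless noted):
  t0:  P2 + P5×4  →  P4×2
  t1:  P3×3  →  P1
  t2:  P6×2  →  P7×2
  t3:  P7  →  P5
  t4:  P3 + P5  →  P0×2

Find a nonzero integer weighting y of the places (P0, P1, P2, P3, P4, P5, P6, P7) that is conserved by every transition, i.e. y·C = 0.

Incidence matrix C (rows=places, cols=transitions):
       t0   t1   t2   t3   t4
   P0   0    0    0    0    2
   P1   0    1    0    0    0
   P2  -1    0    0    0    0
   P3   0   -3    0    0   -1
   P4   2    0    0    0    0
   P5  -4    0    0    1   -1
   P6   0    0   -2    0    0
   P7   0    0    2   -1    0

Candidate y = [1, 6, 0, 2, 0, 0, 0, 0]; check y·C column-wise:
  col t0: 1·0 + 6·0 + 0·-1 + 2·0 + 0·2 + 0·-4 = 0
  col t1: 1·0 + 6·1 + 2·-3 = 0
  col t2: 1·0 + 6·0 + 2·0 + 0·-2 + 0·2 = 0
  col t3: 1·0 + 6·0 + 2·0 + 0·1 + 0·-1 = 0
  col t4: 1·2 + 6·0 + 2·-1 + 0·-1 = 0

y = (P0:1, P1:6, P2:0, P3:2, P4:0, P5:0, P6:0, P7:0)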